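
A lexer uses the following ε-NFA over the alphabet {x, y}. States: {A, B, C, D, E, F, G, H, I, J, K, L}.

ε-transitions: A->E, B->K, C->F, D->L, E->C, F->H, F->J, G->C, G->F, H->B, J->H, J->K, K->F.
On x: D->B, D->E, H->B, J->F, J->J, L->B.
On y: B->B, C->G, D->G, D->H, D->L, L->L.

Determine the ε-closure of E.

{B, C, E, F, H, J, K}

Start with {E}.
From E via ε: add C.
From C via ε: add F.
From F via ε: add H, J.
From H via ε: add B.
From J via ε: add K.
No new states can be added; the closed set is {B, C, E, F, H, J, K}.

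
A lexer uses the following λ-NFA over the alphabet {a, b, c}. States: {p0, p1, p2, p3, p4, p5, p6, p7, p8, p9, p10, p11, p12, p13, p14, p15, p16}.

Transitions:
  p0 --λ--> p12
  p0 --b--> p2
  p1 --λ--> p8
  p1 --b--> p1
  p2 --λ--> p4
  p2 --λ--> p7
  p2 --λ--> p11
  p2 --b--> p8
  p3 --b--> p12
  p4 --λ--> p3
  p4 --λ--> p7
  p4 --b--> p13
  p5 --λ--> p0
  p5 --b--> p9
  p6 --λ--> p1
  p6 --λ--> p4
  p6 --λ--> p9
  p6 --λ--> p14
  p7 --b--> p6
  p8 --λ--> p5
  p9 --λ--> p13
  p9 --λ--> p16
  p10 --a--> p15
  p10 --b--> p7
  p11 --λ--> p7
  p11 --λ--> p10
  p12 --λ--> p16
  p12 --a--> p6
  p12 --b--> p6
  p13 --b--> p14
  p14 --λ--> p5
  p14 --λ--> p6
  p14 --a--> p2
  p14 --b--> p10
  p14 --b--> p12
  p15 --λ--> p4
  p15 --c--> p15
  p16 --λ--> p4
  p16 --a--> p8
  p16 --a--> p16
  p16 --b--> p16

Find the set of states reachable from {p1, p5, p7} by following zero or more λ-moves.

Start with {p1, p5, p7}.
From p1 via λ: add p8.
From p5 via λ: add p0.
From p0 via λ: add p12.
From p12 via λ: add p16.
From p16 via λ: add p4.
From p4 via λ: add p3.
No new states can be added; the closed set is {p0, p1, p3, p4, p5, p7, p8, p12, p16}.

{p0, p1, p3, p4, p5, p7, p8, p12, p16}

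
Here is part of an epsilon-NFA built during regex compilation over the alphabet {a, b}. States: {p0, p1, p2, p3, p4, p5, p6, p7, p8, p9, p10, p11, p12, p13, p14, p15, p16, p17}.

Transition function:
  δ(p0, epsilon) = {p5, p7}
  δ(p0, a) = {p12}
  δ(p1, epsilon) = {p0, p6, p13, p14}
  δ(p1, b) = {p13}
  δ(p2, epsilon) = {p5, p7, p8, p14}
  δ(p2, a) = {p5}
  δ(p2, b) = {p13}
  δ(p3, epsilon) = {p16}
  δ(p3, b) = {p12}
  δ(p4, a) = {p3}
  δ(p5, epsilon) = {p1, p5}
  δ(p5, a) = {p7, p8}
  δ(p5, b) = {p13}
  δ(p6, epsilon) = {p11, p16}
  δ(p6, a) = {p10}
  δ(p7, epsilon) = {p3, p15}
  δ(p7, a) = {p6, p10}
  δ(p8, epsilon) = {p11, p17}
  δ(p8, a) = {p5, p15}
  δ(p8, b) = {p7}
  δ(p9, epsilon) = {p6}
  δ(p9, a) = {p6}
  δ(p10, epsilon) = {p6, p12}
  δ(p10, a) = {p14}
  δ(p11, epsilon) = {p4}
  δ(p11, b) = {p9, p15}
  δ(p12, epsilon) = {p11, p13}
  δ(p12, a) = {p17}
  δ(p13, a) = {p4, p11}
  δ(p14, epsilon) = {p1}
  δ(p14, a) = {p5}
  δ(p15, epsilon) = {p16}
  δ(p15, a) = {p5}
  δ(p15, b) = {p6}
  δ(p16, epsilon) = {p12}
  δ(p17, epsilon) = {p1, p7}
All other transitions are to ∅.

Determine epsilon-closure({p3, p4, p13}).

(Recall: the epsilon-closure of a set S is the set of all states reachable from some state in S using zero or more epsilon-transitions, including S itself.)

{p3, p4, p11, p12, p13, p16}

Start with {p3, p4, p13}.
From p3 via epsilon: add p16.
From p16 via epsilon: add p12.
From p12 via epsilon: add p11.
No new states can be added; the closed set is {p3, p4, p11, p12, p13, p16}.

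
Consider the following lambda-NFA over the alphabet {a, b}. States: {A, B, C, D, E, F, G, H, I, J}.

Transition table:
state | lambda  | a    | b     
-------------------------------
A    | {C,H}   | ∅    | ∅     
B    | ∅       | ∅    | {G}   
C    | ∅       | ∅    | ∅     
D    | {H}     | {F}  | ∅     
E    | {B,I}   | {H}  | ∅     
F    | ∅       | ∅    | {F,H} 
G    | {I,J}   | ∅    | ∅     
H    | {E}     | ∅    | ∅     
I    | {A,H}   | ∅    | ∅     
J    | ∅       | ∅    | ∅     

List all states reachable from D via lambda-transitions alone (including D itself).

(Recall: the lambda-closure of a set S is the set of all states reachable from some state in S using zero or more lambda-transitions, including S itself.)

{A, B, C, D, E, H, I}

Start with {D}.
From D via lambda: add H.
From H via lambda: add E.
From E via lambda: add B, I.
From I via lambda: add A.
From A via lambda: add C.
No new states can be added; the closed set is {A, B, C, D, E, H, I}.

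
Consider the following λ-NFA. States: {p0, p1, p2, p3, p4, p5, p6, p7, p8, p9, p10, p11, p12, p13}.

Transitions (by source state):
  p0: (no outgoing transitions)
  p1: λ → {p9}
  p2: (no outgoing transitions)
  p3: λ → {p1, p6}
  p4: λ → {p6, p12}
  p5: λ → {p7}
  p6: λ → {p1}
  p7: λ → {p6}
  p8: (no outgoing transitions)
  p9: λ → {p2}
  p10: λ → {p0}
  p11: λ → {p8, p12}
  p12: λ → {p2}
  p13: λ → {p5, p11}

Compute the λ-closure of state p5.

{p1, p2, p5, p6, p7, p9}

Start with {p5}.
From p5 via λ: add p7.
From p7 via λ: add p6.
From p6 via λ: add p1.
From p1 via λ: add p9.
From p9 via λ: add p2.
No new states can be added; the closed set is {p1, p2, p5, p6, p7, p9}.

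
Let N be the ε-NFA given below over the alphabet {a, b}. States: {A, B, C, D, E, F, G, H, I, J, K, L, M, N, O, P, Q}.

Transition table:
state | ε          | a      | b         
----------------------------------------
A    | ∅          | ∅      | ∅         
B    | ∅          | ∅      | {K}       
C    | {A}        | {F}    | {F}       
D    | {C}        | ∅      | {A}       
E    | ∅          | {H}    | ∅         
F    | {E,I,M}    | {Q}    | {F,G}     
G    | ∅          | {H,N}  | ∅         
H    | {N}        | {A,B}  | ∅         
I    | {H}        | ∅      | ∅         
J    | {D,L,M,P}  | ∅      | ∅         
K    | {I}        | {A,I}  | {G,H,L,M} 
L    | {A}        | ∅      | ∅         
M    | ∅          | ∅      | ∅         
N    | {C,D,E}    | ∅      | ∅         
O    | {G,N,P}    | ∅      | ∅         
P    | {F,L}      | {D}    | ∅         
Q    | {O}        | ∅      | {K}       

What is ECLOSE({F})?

{A, C, D, E, F, H, I, M, N}

Start with {F}.
From F via ε: add E, I, M.
From I via ε: add H.
From H via ε: add N.
From N via ε: add C, D.
From C via ε: add A.
No new states can be added; the closed set is {A, C, D, E, F, H, I, M, N}.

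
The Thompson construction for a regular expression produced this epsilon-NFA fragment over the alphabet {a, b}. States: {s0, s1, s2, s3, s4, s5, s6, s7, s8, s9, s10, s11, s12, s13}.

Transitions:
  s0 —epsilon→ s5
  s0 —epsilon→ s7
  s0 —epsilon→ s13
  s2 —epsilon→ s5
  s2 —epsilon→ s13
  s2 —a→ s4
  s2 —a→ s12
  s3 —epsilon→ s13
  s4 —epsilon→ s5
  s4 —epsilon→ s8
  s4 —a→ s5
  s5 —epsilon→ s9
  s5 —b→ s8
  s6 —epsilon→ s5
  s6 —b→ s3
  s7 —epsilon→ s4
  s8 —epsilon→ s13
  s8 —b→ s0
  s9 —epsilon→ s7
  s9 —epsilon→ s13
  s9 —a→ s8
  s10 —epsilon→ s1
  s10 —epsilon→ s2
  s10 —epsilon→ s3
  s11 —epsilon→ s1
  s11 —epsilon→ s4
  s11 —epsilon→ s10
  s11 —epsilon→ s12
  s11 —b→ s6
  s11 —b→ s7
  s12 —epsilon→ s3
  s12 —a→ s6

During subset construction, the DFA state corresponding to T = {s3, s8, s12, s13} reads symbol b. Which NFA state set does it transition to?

{s0, s4, s5, s7, s8, s9, s13}

s8 on b → {s0}.
No b-transition from s3, s12, s13.
Union after reading b: {s0}.
Now take the epsilon-closure:
From s0 via epsilon: add s5, s7, s13.
From s5 via epsilon: add s9.
From s7 via epsilon: add s4.
From s4 via epsilon: add s8.
No new states can be added; the closed set is {s0, s4, s5, s7, s8, s9, s13}.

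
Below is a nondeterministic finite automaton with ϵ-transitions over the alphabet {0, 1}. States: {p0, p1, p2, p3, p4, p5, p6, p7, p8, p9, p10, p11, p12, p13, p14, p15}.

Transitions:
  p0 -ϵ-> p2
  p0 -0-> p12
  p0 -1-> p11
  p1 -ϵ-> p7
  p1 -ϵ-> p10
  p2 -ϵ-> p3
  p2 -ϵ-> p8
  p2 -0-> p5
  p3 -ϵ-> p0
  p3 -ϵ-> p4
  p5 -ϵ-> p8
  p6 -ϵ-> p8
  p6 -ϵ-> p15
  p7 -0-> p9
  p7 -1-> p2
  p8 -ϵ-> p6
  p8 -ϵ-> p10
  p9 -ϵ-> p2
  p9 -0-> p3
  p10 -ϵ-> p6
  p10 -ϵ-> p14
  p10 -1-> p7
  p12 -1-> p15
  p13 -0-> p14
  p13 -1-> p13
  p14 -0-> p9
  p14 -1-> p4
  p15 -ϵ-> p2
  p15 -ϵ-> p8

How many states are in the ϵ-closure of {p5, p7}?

Start with {p5, p7}.
From p5 via ϵ: add p8.
From p8 via ϵ: add p6, p10.
From p6 via ϵ: add p15.
From p10 via ϵ: add p14.
From p15 via ϵ: add p2.
From p2 via ϵ: add p3.
From p3 via ϵ: add p0, p4.
ϵ-closure = {p0, p2, p3, p4, p5, p6, p7, p8, p10, p14, p15}, which has 11 states.

11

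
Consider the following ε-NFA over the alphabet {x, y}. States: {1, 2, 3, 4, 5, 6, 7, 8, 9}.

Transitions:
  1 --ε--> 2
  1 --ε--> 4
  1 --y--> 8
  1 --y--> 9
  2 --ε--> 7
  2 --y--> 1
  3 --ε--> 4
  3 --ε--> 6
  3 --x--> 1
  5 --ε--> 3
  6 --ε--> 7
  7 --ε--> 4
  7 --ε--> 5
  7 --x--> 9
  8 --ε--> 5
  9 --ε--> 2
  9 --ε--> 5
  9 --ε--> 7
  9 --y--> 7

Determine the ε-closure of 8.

{3, 4, 5, 6, 7, 8}

Start with {8}.
From 8 via ε: add 5.
From 5 via ε: add 3.
From 3 via ε: add 4, 6.
From 6 via ε: add 7.
No new states can be added; the closed set is {3, 4, 5, 6, 7, 8}.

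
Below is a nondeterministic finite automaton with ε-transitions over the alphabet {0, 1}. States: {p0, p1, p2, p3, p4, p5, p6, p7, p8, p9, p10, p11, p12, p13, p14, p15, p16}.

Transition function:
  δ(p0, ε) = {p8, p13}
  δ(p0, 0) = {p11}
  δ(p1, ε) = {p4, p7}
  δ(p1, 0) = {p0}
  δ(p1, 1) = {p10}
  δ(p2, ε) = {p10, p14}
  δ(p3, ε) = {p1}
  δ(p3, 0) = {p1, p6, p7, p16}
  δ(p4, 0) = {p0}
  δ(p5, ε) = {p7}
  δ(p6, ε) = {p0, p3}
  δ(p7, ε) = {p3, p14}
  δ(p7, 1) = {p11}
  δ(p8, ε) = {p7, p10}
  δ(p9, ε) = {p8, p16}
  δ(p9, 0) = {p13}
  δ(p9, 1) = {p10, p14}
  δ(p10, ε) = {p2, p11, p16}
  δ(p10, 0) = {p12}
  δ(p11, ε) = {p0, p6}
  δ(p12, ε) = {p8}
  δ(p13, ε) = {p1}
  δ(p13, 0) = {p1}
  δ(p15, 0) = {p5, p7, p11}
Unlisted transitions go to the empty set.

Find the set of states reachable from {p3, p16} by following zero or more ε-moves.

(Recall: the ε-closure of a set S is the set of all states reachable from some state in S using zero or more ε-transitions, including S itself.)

Start with {p3, p16}.
From p3 via ε: add p1.
From p1 via ε: add p4, p7.
From p7 via ε: add p14.
No new states can be added; the closed set is {p1, p3, p4, p7, p14, p16}.

{p1, p3, p4, p7, p14, p16}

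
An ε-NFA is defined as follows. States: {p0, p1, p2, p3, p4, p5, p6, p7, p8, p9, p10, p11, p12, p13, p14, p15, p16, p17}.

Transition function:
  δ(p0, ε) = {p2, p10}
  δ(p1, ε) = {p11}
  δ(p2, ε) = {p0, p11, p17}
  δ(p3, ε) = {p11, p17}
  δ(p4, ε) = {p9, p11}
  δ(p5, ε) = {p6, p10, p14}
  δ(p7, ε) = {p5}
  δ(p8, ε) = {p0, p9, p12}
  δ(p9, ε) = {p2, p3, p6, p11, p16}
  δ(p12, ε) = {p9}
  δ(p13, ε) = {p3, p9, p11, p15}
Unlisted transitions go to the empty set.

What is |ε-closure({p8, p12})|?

11

Start with {p8, p12}.
From p8 via ε: add p0, p9.
From p0 via ε: add p2, p10.
From p9 via ε: add p3, p6, p11, p16.
From p2 via ε: add p17.
ε-closure = {p0, p2, p3, p6, p8, p9, p10, p11, p12, p16, p17}, which has 11 states.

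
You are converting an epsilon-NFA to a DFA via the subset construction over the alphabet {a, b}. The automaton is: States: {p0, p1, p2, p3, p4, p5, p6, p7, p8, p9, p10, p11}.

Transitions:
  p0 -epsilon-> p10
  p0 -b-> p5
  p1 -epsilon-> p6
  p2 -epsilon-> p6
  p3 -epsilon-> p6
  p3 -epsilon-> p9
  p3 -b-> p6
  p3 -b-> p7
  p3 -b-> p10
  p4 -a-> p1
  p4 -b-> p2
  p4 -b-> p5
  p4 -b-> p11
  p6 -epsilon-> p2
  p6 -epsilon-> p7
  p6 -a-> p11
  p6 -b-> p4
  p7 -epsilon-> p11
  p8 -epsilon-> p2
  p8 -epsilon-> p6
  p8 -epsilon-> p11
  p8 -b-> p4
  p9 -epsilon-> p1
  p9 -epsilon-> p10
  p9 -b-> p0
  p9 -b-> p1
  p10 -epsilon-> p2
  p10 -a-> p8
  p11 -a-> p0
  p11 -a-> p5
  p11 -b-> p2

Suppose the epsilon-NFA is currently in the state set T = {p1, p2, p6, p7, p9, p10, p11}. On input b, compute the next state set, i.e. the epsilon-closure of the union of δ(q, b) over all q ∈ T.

{p0, p1, p2, p4, p6, p7, p10, p11}

p6 on b → {p4}.
p9 on b → {p0, p1}.
p11 on b → {p2}.
No b-transition from p1, p2, p7, p10.
Union after reading b: {p0, p1, p2, p4}.
Now take the epsilon-closure:
From p0 via epsilon: add p10.
From p1 via epsilon: add p6.
From p6 via epsilon: add p7.
From p7 via epsilon: add p11.
No new states can be added; the closed set is {p0, p1, p2, p4, p6, p7, p10, p11}.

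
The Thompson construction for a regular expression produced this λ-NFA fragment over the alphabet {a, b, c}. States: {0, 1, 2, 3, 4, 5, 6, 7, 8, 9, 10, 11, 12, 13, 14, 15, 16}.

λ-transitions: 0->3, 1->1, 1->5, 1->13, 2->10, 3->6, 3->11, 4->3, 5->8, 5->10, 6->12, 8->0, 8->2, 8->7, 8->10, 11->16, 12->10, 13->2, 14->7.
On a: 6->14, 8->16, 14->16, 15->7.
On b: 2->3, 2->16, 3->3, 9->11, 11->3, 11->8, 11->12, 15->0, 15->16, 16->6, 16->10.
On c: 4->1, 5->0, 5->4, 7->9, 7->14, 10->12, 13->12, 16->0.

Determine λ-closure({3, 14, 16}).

{3, 6, 7, 10, 11, 12, 14, 16}

Start with {3, 14, 16}.
From 3 via λ: add 6, 11.
From 14 via λ: add 7.
From 6 via λ: add 12.
From 12 via λ: add 10.
No new states can be added; the closed set is {3, 6, 7, 10, 11, 12, 14, 16}.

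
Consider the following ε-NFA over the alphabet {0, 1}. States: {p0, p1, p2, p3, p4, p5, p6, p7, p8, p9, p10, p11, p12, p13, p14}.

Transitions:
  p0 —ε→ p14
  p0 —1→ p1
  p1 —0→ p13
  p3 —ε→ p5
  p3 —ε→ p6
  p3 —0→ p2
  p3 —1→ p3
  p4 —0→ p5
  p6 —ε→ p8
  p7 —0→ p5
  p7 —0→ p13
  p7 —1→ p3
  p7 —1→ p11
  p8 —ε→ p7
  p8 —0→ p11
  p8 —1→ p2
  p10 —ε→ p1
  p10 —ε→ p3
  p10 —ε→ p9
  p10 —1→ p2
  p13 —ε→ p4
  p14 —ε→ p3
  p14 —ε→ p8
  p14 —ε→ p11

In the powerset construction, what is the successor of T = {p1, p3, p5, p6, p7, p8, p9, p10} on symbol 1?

{p2, p3, p5, p6, p7, p8, p11}

p3 on 1 → {p3}.
p7 on 1 → {p3, p11}.
p8 on 1 → {p2}.
p10 on 1 → {p2}.
No 1-transition from p1, p5, p6, p9.
Union after reading 1: {p2, p3, p11}.
Now take the ε-closure:
From p3 via ε: add p5, p6.
From p6 via ε: add p8.
From p8 via ε: add p7.
No new states can be added; the closed set is {p2, p3, p5, p6, p7, p8, p11}.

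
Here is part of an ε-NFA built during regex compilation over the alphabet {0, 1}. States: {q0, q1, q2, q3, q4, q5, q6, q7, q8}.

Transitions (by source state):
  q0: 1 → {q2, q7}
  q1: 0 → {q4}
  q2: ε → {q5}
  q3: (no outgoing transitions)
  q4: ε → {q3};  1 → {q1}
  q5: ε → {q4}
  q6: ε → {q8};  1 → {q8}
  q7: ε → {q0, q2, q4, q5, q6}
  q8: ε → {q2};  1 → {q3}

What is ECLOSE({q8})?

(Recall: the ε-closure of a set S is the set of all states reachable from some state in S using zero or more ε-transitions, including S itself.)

{q2, q3, q4, q5, q8}

Start with {q8}.
From q8 via ε: add q2.
From q2 via ε: add q5.
From q5 via ε: add q4.
From q4 via ε: add q3.
No new states can be added; the closed set is {q2, q3, q4, q5, q8}.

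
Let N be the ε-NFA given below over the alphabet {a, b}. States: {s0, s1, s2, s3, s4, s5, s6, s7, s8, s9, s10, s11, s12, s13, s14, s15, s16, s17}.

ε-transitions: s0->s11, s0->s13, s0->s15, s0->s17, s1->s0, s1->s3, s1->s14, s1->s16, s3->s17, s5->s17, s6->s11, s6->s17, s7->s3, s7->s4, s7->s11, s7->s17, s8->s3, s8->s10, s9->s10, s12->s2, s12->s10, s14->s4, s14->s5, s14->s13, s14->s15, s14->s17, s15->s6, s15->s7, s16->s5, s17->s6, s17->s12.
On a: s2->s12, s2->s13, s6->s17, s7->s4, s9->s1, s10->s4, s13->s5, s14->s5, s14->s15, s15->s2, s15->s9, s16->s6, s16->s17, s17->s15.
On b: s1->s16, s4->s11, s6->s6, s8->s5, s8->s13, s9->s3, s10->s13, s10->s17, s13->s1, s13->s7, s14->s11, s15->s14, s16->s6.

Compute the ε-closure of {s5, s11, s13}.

Start with {s5, s11, s13}.
From s5 via ε: add s17.
From s17 via ε: add s6, s12.
From s12 via ε: add s2, s10.
No new states can be added; the closed set is {s2, s5, s6, s10, s11, s12, s13, s17}.

{s2, s5, s6, s10, s11, s12, s13, s17}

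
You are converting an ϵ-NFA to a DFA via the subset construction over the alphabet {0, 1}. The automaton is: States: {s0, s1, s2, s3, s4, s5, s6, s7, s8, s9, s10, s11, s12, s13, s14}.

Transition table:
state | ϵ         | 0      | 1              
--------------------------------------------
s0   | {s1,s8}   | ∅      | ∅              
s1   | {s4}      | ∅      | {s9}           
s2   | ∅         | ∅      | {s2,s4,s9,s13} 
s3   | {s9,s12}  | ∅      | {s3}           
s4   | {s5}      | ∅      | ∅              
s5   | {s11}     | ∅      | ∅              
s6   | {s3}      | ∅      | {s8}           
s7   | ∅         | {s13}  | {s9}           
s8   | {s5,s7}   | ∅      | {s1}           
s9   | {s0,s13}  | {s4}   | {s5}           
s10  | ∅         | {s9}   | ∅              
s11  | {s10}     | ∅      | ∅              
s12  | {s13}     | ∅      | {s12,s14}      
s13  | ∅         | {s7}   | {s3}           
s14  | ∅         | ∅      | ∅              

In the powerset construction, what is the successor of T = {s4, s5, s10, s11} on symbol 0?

{s0, s1, s4, s5, s7, s8, s9, s10, s11, s13}

s10 on 0 → {s9}.
No 0-transition from s4, s5, s11.
Union after reading 0: {s9}.
Now take the ϵ-closure:
From s9 via ϵ: add s0, s13.
From s0 via ϵ: add s1, s8.
From s1 via ϵ: add s4.
From s8 via ϵ: add s5, s7.
From s5 via ϵ: add s11.
From s11 via ϵ: add s10.
No new states can be added; the closed set is {s0, s1, s4, s5, s7, s8, s9, s10, s11, s13}.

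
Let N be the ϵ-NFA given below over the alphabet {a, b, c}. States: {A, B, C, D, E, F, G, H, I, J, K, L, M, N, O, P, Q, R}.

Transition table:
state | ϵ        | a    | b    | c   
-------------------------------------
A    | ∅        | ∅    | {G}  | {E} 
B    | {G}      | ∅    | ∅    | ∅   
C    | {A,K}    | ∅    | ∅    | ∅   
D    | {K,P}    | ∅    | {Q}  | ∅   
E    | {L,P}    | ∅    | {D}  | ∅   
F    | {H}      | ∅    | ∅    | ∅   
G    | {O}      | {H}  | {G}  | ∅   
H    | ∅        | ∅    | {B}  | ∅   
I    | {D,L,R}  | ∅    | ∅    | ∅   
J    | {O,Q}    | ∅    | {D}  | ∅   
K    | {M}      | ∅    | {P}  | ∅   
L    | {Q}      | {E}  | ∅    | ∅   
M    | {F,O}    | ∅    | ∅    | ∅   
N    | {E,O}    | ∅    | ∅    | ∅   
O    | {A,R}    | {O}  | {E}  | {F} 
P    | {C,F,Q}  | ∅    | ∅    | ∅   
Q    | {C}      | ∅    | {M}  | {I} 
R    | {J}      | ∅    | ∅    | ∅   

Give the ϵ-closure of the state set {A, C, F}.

Start with {A, C, F}.
From C via ϵ: add K.
From F via ϵ: add H.
From K via ϵ: add M.
From M via ϵ: add O.
From O via ϵ: add R.
From R via ϵ: add J.
From J via ϵ: add Q.
No new states can be added; the closed set is {A, C, F, H, J, K, M, O, Q, R}.

{A, C, F, H, J, K, M, O, Q, R}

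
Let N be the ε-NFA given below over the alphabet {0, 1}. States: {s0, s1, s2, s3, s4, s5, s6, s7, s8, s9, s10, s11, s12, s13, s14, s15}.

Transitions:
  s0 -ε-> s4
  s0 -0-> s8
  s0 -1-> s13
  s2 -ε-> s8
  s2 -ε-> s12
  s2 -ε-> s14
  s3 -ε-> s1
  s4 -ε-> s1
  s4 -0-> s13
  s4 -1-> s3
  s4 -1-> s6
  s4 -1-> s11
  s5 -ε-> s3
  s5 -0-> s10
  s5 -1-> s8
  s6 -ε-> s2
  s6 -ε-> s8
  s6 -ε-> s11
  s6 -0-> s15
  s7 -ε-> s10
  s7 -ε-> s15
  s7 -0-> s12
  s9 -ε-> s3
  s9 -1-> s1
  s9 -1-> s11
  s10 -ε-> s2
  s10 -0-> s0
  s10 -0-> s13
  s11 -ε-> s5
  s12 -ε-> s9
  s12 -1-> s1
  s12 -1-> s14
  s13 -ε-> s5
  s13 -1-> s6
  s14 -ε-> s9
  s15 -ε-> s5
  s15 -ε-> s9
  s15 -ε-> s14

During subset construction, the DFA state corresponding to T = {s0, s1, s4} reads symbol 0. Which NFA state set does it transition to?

s0 on 0 → {s8}.
s4 on 0 → {s13}.
No 0-transition from s1.
Union after reading 0: {s8, s13}.
Now take the ε-closure:
From s13 via ε: add s5.
From s5 via ε: add s3.
From s3 via ε: add s1.
No new states can be added; the closed set is {s1, s3, s5, s8, s13}.

{s1, s3, s5, s8, s13}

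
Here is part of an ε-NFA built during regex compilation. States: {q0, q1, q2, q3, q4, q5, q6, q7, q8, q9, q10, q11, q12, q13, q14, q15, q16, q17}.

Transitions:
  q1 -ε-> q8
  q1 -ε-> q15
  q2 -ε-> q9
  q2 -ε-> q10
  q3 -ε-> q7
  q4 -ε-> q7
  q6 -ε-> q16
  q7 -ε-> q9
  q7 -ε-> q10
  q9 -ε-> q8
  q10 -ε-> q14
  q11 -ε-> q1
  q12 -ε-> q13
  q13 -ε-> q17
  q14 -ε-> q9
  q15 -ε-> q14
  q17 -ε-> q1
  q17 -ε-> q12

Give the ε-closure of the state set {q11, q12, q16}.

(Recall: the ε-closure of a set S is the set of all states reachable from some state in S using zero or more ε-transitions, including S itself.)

{q1, q8, q9, q11, q12, q13, q14, q15, q16, q17}

Start with {q11, q12, q16}.
From q11 via ε: add q1.
From q12 via ε: add q13.
From q1 via ε: add q8, q15.
From q13 via ε: add q17.
From q15 via ε: add q14.
From q14 via ε: add q9.
No new states can be added; the closed set is {q1, q8, q9, q11, q12, q13, q14, q15, q16, q17}.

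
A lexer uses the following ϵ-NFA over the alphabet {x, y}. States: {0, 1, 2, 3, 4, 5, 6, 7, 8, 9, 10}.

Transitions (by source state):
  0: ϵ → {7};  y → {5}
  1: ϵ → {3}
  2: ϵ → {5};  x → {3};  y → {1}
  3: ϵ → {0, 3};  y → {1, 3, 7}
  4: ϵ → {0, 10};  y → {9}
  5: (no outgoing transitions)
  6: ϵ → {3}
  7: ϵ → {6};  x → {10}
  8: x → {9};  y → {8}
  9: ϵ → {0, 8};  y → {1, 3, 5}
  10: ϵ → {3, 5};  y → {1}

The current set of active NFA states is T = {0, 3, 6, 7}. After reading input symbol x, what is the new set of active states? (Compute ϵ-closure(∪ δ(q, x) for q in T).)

{0, 3, 5, 6, 7, 10}

7 on x → {10}.
No x-transition from 0, 3, 6.
Union after reading x: {10}.
Now take the ϵ-closure:
From 10 via ϵ: add 3, 5.
From 3 via ϵ: add 0.
From 0 via ϵ: add 7.
From 7 via ϵ: add 6.
No new states can be added; the closed set is {0, 3, 5, 6, 7, 10}.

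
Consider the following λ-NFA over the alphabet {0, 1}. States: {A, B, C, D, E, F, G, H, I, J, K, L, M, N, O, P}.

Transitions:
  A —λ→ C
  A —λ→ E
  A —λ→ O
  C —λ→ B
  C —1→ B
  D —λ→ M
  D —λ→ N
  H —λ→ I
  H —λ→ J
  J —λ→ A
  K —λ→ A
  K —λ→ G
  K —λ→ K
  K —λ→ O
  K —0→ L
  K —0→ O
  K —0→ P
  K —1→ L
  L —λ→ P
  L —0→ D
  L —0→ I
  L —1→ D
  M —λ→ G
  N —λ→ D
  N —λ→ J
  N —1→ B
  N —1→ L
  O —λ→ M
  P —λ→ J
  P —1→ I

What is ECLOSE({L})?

Start with {L}.
From L via λ: add P.
From P via λ: add J.
From J via λ: add A.
From A via λ: add C, E, O.
From C via λ: add B.
From O via λ: add M.
From M via λ: add G.
No new states can be added; the closed set is {A, B, C, E, G, J, L, M, O, P}.

{A, B, C, E, G, J, L, M, O, P}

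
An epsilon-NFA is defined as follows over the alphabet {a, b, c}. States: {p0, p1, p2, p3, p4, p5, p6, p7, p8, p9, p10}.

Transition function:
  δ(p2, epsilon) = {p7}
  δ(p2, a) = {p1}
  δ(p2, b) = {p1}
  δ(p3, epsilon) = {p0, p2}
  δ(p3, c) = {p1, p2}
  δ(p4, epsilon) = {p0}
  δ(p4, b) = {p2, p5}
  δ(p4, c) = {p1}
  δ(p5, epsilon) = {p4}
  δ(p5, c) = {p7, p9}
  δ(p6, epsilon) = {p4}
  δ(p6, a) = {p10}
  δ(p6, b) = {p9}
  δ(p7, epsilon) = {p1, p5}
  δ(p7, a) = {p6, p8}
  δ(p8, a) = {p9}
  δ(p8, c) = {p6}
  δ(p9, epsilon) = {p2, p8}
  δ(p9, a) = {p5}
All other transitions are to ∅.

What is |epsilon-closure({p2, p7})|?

6

Start with {p2, p7}.
From p7 via epsilon: add p1, p5.
From p5 via epsilon: add p4.
From p4 via epsilon: add p0.
epsilon-closure = {p0, p1, p2, p4, p5, p7}, which has 6 states.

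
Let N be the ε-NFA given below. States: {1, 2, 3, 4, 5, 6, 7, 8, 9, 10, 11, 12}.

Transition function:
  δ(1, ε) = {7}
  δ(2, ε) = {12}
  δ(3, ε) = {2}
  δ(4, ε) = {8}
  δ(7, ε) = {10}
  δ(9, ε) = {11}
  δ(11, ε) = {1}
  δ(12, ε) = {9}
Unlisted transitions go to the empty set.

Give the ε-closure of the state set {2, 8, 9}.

Start with {2, 8, 9}.
From 2 via ε: add 12.
From 9 via ε: add 11.
From 11 via ε: add 1.
From 1 via ε: add 7.
From 7 via ε: add 10.
No new states can be added; the closed set is {1, 2, 7, 8, 9, 10, 11, 12}.

{1, 2, 7, 8, 9, 10, 11, 12}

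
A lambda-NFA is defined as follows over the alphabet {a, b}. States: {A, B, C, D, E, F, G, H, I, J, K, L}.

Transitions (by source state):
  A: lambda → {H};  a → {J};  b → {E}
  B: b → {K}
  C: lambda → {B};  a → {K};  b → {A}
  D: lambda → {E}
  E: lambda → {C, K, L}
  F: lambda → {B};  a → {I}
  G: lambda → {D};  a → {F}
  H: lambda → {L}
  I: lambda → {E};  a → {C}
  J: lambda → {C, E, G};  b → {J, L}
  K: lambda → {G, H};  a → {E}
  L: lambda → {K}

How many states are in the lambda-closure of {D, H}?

8

Start with {D, H}.
From D via lambda: add E.
From H via lambda: add L.
From E via lambda: add C, K.
From C via lambda: add B.
From K via lambda: add G.
lambda-closure = {B, C, D, E, G, H, K, L}, which has 8 states.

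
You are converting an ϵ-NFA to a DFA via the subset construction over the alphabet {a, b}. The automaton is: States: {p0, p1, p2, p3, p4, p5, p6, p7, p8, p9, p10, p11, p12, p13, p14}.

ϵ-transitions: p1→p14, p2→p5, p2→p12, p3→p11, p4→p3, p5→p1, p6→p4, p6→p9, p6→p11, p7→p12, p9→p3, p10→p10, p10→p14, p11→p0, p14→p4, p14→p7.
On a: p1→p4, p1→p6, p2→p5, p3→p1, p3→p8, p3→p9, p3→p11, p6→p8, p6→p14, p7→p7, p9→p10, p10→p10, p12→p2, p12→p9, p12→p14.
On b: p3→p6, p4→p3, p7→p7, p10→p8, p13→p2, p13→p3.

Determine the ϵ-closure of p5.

Start with {p5}.
From p5 via ϵ: add p1.
From p1 via ϵ: add p14.
From p14 via ϵ: add p4, p7.
From p4 via ϵ: add p3.
From p7 via ϵ: add p12.
From p3 via ϵ: add p11.
From p11 via ϵ: add p0.
No new states can be added; the closed set is {p0, p1, p3, p4, p5, p7, p11, p12, p14}.

{p0, p1, p3, p4, p5, p7, p11, p12, p14}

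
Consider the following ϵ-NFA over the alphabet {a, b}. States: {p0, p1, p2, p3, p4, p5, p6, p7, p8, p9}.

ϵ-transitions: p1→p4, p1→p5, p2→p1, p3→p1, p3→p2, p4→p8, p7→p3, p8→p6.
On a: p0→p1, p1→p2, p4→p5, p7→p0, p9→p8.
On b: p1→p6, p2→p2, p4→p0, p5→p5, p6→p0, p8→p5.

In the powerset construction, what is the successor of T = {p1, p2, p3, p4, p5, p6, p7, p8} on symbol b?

{p0, p1, p2, p4, p5, p6, p8}

p1 on b → {p6}.
p2 on b → {p2}.
p4 on b → {p0}.
p5 on b → {p5}.
p6 on b → {p0}.
p8 on b → {p5}.
No b-transition from p3, p7.
Union after reading b: {p0, p2, p5, p6}.
Now take the ϵ-closure:
From p2 via ϵ: add p1.
From p1 via ϵ: add p4.
From p4 via ϵ: add p8.
No new states can be added; the closed set is {p0, p1, p2, p4, p5, p6, p8}.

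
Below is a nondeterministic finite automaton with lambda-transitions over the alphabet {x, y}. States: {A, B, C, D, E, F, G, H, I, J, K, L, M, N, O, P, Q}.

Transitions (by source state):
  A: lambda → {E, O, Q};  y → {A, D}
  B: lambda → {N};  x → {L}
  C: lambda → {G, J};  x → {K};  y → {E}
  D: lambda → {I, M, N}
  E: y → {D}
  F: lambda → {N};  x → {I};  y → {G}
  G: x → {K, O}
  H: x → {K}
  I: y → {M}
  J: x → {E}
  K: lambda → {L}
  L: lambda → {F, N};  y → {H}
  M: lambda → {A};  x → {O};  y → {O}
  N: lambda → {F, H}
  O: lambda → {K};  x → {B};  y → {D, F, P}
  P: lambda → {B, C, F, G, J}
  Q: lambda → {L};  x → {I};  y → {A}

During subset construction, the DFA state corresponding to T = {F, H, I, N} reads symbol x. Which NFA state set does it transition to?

F on x → {I}.
H on x → {K}.
No x-transition from I, N.
Union after reading x: {I, K}.
Now take the lambda-closure:
From K via lambda: add L.
From L via lambda: add F, N.
From N via lambda: add H.
No new states can be added; the closed set is {F, H, I, K, L, N}.

{F, H, I, K, L, N}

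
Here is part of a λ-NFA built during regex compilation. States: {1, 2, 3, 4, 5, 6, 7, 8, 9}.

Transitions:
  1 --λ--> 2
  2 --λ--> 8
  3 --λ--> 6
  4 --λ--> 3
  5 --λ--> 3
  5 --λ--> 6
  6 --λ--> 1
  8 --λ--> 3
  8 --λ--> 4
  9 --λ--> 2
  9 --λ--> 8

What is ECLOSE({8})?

Start with {8}.
From 8 via λ: add 3, 4.
From 3 via λ: add 6.
From 6 via λ: add 1.
From 1 via λ: add 2.
No new states can be added; the closed set is {1, 2, 3, 4, 6, 8}.

{1, 2, 3, 4, 6, 8}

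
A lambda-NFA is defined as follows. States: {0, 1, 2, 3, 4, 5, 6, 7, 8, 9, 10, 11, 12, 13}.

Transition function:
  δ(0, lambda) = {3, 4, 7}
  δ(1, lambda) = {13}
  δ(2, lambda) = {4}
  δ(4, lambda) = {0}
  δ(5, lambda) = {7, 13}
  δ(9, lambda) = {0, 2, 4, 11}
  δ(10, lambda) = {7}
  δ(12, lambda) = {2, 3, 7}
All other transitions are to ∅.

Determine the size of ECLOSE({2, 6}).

Start with {2, 6}.
From 2 via lambda: add 4.
From 4 via lambda: add 0.
From 0 via lambda: add 3, 7.
lambda-closure = {0, 2, 3, 4, 6, 7}, which has 6 states.

6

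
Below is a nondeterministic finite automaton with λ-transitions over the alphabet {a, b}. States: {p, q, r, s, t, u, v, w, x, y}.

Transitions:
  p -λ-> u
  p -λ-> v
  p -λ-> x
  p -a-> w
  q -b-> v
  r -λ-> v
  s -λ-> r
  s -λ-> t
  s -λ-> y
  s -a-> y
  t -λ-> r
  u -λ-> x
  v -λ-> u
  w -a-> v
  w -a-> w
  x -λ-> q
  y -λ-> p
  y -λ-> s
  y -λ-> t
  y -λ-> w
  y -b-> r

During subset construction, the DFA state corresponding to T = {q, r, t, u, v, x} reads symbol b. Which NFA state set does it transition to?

q on b → {v}.
No b-transition from r, t, u, v, x.
Union after reading b: {v}.
Now take the λ-closure:
From v via λ: add u.
From u via λ: add x.
From x via λ: add q.
No new states can be added; the closed set is {q, u, v, x}.

{q, u, v, x}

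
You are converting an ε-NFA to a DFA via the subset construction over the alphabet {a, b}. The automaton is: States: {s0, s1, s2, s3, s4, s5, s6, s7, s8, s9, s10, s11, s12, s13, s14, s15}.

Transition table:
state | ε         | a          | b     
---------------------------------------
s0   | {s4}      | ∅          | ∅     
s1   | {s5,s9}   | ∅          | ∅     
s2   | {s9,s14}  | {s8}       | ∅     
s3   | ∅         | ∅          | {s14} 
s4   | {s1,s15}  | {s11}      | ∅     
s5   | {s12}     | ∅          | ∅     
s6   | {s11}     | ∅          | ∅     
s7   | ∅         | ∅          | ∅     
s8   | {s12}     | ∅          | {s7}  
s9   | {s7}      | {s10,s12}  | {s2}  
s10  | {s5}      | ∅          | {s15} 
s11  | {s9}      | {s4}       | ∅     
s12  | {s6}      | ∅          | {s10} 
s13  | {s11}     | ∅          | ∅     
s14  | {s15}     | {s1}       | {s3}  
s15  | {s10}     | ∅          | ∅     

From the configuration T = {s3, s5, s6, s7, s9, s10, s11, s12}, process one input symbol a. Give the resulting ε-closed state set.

s9 on a → {s10, s12}.
s11 on a → {s4}.
No a-transition from s3, s5, s6, s7, s10, s12.
Union after reading a: {s4, s10, s12}.
Now take the ε-closure:
From s4 via ε: add s1, s15.
From s10 via ε: add s5.
From s12 via ε: add s6.
From s1 via ε: add s9.
From s6 via ε: add s11.
From s9 via ε: add s7.
No new states can be added; the closed set is {s1, s4, s5, s6, s7, s9, s10, s11, s12, s15}.

{s1, s4, s5, s6, s7, s9, s10, s11, s12, s15}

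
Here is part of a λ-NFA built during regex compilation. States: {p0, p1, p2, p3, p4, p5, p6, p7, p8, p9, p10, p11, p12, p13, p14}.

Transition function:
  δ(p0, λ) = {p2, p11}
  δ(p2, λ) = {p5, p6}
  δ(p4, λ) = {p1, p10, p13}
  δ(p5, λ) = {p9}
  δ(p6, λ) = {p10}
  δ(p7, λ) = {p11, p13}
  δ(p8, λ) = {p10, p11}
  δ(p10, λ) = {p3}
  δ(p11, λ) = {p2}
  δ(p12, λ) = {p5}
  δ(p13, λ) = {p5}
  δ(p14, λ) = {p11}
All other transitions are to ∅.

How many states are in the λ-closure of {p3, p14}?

Start with {p3, p14}.
From p14 via λ: add p11.
From p11 via λ: add p2.
From p2 via λ: add p5, p6.
From p5 via λ: add p9.
From p6 via λ: add p10.
λ-closure = {p2, p3, p5, p6, p9, p10, p11, p14}, which has 8 states.

8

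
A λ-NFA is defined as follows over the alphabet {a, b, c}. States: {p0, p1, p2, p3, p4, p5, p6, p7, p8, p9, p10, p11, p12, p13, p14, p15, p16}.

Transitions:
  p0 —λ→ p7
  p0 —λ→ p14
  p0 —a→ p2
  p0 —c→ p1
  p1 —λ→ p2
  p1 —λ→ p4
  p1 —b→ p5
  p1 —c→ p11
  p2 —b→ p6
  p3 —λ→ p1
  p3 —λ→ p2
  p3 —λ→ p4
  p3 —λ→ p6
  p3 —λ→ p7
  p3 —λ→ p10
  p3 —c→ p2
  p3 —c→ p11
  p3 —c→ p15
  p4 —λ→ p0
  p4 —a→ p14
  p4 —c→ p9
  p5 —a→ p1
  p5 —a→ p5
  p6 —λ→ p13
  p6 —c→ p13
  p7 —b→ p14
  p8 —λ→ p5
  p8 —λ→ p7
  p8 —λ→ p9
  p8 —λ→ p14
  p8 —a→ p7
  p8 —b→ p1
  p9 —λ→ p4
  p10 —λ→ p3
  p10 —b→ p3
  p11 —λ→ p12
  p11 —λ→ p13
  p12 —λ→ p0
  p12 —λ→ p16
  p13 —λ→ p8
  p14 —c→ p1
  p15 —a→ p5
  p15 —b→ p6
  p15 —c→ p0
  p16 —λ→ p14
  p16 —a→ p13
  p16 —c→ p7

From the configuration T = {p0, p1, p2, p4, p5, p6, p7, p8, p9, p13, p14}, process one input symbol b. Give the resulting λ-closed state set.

{p0, p1, p2, p4, p5, p6, p7, p8, p9, p13, p14}

p1 on b → {p5}.
p2 on b → {p6}.
p7 on b → {p14}.
p8 on b → {p1}.
No b-transition from p0, p4, p5, p6, p9, p13, p14.
Union after reading b: {p1, p5, p6, p14}.
Now take the λ-closure:
From p1 via λ: add p2, p4.
From p6 via λ: add p13.
From p4 via λ: add p0.
From p13 via λ: add p8.
From p0 via λ: add p7.
From p8 via λ: add p9.
No new states can be added; the closed set is {p0, p1, p2, p4, p5, p6, p7, p8, p9, p13, p14}.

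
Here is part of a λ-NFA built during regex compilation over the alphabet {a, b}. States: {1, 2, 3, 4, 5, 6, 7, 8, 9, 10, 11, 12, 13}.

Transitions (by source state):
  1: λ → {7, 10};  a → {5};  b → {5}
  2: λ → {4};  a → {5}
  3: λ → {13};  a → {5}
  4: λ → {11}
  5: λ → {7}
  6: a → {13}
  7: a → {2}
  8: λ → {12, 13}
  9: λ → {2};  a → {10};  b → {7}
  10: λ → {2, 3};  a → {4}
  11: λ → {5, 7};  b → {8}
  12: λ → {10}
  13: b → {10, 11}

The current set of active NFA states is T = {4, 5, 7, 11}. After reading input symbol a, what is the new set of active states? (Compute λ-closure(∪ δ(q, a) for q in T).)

{2, 4, 5, 7, 11}

7 on a → {2}.
No a-transition from 4, 5, 11.
Union after reading a: {2}.
Now take the λ-closure:
From 2 via λ: add 4.
From 4 via λ: add 11.
From 11 via λ: add 5, 7.
No new states can be added; the closed set is {2, 4, 5, 7, 11}.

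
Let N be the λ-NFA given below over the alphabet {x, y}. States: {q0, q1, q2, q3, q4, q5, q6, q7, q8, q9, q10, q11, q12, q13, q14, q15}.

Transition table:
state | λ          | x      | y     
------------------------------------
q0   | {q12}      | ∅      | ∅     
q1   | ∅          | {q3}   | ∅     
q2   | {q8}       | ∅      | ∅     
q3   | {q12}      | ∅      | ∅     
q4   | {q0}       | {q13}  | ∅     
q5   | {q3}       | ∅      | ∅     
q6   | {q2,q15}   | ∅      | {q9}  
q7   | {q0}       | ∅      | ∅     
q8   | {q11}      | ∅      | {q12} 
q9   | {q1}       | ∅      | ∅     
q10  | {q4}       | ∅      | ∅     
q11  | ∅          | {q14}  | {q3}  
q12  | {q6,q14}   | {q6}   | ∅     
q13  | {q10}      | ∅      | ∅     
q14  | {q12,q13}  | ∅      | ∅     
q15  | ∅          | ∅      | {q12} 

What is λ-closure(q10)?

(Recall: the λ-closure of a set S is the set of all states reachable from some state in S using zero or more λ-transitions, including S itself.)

Start with {q10}.
From q10 via λ: add q4.
From q4 via λ: add q0.
From q0 via λ: add q12.
From q12 via λ: add q6, q14.
From q6 via λ: add q2, q15.
From q14 via λ: add q13.
From q2 via λ: add q8.
From q8 via λ: add q11.
No new states can be added; the closed set is {q0, q2, q4, q6, q8, q10, q11, q12, q13, q14, q15}.

{q0, q2, q4, q6, q8, q10, q11, q12, q13, q14, q15}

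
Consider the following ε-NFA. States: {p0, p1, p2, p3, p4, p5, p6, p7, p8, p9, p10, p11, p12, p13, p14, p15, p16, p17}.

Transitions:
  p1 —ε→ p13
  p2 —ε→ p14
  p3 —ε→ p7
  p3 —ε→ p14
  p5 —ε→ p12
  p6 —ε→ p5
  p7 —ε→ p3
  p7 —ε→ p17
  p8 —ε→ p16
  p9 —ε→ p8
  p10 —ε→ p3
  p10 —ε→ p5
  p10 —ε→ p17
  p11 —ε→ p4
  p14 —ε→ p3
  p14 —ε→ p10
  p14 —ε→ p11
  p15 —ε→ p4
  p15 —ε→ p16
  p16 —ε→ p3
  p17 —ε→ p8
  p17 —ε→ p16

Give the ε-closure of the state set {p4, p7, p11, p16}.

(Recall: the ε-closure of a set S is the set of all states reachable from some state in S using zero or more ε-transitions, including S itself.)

{p3, p4, p5, p7, p8, p10, p11, p12, p14, p16, p17}

Start with {p4, p7, p11, p16}.
From p7 via ε: add p3, p17.
From p3 via ε: add p14.
From p17 via ε: add p8.
From p14 via ε: add p10.
From p10 via ε: add p5.
From p5 via ε: add p12.
No new states can be added; the closed set is {p3, p4, p5, p7, p8, p10, p11, p12, p14, p16, p17}.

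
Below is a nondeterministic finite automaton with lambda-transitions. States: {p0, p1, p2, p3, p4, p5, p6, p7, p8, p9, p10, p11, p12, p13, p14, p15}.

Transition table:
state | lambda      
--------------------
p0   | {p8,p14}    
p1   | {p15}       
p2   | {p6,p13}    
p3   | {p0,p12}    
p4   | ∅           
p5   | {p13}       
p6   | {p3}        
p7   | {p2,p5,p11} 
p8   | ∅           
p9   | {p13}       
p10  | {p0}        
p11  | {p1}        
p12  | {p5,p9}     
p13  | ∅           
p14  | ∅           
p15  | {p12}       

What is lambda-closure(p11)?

{p1, p5, p9, p11, p12, p13, p15}

Start with {p11}.
From p11 via lambda: add p1.
From p1 via lambda: add p15.
From p15 via lambda: add p12.
From p12 via lambda: add p5, p9.
From p5 via lambda: add p13.
No new states can be added; the closed set is {p1, p5, p9, p11, p12, p13, p15}.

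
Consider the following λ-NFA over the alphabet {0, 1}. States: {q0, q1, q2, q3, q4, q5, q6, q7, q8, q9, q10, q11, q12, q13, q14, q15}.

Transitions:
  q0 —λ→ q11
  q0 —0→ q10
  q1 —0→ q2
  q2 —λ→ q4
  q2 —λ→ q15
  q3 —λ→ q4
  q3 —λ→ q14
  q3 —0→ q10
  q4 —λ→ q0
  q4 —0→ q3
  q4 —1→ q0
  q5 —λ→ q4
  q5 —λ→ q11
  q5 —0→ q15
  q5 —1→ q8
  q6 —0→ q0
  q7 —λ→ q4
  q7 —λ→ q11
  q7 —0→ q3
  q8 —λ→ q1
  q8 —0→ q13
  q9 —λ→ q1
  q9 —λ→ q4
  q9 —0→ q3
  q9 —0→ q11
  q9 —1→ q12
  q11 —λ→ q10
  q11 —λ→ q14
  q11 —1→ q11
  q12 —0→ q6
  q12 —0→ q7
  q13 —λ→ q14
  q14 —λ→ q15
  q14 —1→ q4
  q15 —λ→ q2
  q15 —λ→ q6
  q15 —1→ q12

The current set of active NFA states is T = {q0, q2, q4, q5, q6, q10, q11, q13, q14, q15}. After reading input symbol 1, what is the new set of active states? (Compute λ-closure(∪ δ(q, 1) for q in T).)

q4 on 1 → {q0}.
q5 on 1 → {q8}.
q11 on 1 → {q11}.
q14 on 1 → {q4}.
q15 on 1 → {q12}.
No 1-transition from q0, q2, q6, q10, q13.
Union after reading 1: {q0, q4, q8, q11, q12}.
Now take the λ-closure:
From q8 via λ: add q1.
From q11 via λ: add q10, q14.
From q14 via λ: add q15.
From q15 via λ: add q2, q6.
No new states can be added; the closed set is {q0, q1, q2, q4, q6, q8, q10, q11, q12, q14, q15}.

{q0, q1, q2, q4, q6, q8, q10, q11, q12, q14, q15}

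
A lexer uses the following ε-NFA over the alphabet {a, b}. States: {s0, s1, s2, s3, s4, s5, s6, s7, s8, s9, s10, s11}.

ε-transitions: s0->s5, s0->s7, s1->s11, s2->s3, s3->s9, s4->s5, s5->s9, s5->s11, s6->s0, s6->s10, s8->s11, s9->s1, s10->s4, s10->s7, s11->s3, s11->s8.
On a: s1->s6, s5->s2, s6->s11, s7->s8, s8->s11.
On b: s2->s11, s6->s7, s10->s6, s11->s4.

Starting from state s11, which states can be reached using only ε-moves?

{s1, s3, s8, s9, s11}

Start with {s11}.
From s11 via ε: add s3, s8.
From s3 via ε: add s9.
From s9 via ε: add s1.
No new states can be added; the closed set is {s1, s3, s8, s9, s11}.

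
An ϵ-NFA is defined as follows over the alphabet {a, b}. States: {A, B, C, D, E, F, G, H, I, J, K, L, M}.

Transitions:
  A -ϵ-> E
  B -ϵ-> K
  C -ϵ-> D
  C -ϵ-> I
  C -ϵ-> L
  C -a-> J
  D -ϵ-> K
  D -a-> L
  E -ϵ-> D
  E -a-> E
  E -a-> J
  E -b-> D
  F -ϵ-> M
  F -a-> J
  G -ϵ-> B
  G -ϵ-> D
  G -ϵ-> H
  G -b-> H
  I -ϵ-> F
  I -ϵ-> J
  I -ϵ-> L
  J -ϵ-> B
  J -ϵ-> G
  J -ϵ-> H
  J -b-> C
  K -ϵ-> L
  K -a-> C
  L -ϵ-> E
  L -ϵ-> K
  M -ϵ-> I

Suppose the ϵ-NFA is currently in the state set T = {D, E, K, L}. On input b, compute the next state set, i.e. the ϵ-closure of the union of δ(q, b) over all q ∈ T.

E on b → {D}.
No b-transition from D, K, L.
Union after reading b: {D}.
Now take the ϵ-closure:
From D via ϵ: add K.
From K via ϵ: add L.
From L via ϵ: add E.
No new states can be added; the closed set is {D, E, K, L}.

{D, E, K, L}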